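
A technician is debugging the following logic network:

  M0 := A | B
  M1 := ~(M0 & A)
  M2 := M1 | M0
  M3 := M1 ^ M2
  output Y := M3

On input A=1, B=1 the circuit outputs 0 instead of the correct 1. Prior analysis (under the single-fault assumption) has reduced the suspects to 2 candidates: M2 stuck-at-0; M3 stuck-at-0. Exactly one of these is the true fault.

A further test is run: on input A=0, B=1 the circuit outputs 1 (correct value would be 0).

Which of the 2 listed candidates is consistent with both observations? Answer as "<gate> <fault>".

M2 stuck-at-0

Evaluate each candidate on input A=0, B=1:
  M2 stuck-at-0: M0=1, M1=1, M2=0 [stuck-at-0], M3=1 → 1 — matches
  M3 stuck-at-0: M0=1, M1=1, M2=1, M3=0 [stuck-at-0] → 0 — eliminated
Only M2 stuck-at-0 reproduces the observed 1.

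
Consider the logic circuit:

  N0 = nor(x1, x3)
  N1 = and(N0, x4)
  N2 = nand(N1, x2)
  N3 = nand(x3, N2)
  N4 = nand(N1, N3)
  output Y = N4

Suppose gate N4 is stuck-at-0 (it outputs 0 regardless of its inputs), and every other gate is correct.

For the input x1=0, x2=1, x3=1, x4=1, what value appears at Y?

0

Propagate with N4 forced: N0=0, N1=0, N2=1, N3=0, N4=0 [stuck-at-0].
So Y = 0. (Without the fault it would be 1.)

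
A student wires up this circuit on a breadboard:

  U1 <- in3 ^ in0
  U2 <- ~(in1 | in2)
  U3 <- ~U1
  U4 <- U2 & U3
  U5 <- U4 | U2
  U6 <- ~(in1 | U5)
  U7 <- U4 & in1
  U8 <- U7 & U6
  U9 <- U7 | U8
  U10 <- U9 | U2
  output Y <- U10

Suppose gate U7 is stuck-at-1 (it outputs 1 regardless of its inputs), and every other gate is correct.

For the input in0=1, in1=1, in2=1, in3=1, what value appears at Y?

1

Propagate with U7 forced: U1=0, U2=0, U3=1, U4=0, U5=0, U6=0, U7=1 [stuck-at-1], U8=0, U9=1, U10=1.
So Y = 1. (Without the fault it would be 0.)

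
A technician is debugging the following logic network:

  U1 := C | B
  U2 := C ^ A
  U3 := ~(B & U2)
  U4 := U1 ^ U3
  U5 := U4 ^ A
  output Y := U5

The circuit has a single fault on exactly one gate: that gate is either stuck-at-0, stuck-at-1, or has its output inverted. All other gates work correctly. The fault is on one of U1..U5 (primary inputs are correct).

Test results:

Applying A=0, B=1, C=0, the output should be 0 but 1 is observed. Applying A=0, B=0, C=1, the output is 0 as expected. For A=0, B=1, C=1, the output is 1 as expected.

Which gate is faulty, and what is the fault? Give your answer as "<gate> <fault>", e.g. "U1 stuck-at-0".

U2 stuck-at-1

Fault-free values for test 1 (A=0, B=1, C=0): U1=1, U2=0, U3=1, U4=0, U5=0, giving Y=0. Observed 1.
Test 1: faults giving observed 1 are {U1 stuck-at-0, U1 inverted output, U2 stuck-at-1, U2 inverted output, U3 stuck-at-0, U3 inverted output, U4 stuck-at-1, U4 inverted output, U5 stuck-at-1, U5 inverted output}.
Test 2 (A=0, B=0, C=1): fault-free U1=1, U2=1, U3=1, U4=0, U5=0 → 0; observed 0. Eliminates U1 stuck-at-0, U1 inverted output, U3 stuck-at-0, U3 inverted output, U4 stuck-at-1, U4 inverted output, U5 stuck-at-1, U5 inverted output.
Test 3 (A=0, B=1, C=1): fault-free U1=1, U2=1, U3=0, U4=1, U5=1 → 1; observed 1. Eliminates U2 inverted output.
Only U2 stuck-at-1 is consistent with every test.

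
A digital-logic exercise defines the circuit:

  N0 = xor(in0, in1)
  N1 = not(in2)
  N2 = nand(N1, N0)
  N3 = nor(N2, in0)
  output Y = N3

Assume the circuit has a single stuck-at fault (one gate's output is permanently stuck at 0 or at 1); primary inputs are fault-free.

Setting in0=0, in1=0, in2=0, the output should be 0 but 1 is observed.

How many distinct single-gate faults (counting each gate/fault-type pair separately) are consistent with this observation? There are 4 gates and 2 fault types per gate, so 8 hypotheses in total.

3

Fault-free: N0=0, N1=1, N2=1, N3=0 → 0. Observed 1.
  N0 stuck-at-0: output 0 ✗
  N0 stuck-at-1: output 1 ✓
  N1 stuck-at-0: output 0 ✗
  N1 stuck-at-1: output 0 ✗
  N2 stuck-at-0: output 1 ✓
  N2 stuck-at-1: output 0 ✗
  N3 stuck-at-0: output 0 ✗
  N3 stuck-at-1: output 1 ✓
Consistent faults: {N0 stuck-at-1, N2 stuck-at-0, N3 stuck-at-1} — 3 in all.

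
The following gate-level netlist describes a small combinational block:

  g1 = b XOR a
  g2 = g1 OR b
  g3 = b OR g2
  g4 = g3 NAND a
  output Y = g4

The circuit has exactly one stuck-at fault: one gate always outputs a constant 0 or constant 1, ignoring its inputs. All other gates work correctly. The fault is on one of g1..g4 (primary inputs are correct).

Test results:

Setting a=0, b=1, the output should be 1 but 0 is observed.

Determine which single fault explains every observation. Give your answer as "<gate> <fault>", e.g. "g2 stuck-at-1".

Fault-free values for test 1 (a=0, b=1): g1=1, g2=1, g3=1, g4=1, giving Y=1. Observed 0.
Test 1: faults giving observed 0 are {g4 stuck-at-0}.
Only g4 stuck-at-0 is consistent with every test.

g4 stuck-at-0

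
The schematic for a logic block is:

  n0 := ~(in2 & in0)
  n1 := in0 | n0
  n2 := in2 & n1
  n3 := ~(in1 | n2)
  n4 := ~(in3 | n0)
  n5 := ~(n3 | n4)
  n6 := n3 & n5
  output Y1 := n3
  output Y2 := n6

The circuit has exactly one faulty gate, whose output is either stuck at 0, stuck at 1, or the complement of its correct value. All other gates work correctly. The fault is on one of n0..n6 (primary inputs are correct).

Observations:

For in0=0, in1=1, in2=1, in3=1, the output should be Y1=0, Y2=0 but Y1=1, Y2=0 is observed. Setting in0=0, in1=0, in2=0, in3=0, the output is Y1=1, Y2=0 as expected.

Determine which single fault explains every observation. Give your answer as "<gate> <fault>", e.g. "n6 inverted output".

Fault-free values for test 1 (in0=0, in1=1, in2=1, in3=1): n0=1, n1=1, n2=1, n3=0, n4=0, n5=1, n6=0, giving Y1=0, Y2=0. Observed Y1=1, Y2=0.
Test 1: faults giving observed Y1=1, Y2=0 are {n3 stuck-at-1, n3 inverted output}.
Test 2 (in0=0, in1=0, in2=0, in3=0): fault-free n0=1, n1=1, n2=0, n3=1, n4=0, n5=0, n6=0 → Y1=1, Y2=0; observed Y1=1, Y2=0. Eliminates n3 inverted output.
Only n3 stuck-at-1 is consistent with every test.

n3 stuck-at-1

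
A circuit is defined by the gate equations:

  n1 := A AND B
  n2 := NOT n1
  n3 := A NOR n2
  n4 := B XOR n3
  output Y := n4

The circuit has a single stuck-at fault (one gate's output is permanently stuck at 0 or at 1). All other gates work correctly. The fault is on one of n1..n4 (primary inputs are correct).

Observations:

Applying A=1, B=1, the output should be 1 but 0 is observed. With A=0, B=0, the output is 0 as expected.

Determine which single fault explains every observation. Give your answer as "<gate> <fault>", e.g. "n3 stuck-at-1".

n4 stuck-at-0

Fault-free values for test 1 (A=1, B=1): n1=1, n2=0, n3=0, n4=1, giving Y=1. Observed 0.
Test 1: faults giving observed 0 are {n3 stuck-at-1, n4 stuck-at-0}.
Test 2 (A=0, B=0): fault-free n1=0, n2=1, n3=0, n4=0 → 0; observed 0. Eliminates n3 stuck-at-1.
Only n4 stuck-at-0 is consistent with every test.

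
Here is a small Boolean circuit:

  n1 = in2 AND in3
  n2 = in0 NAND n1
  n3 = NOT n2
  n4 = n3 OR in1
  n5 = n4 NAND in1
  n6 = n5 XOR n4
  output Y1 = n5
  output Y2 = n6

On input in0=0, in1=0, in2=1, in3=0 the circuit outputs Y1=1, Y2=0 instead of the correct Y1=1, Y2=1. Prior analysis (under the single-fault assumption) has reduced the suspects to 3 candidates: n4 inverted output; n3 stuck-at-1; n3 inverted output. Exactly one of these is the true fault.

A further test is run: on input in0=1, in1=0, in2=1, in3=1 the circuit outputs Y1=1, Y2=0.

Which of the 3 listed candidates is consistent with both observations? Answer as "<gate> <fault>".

n3 stuck-at-1

Evaluate each candidate on input in0=1, in1=0, in2=1, in3=1:
  n4 inverted output: n1=1, n2=0, n3=1, n4=0 [inverted output], n5=1, n6=1 → Y1=1, Y2=1 — eliminated
  n3 stuck-at-1: n1=1, n2=0, n3=1 [stuck-at-1], n4=1, n5=1, n6=0 → Y1=1, Y2=0 — matches
  n3 inverted output: n1=1, n2=0, n3=0 [inverted output], n4=0, n5=1, n6=1 → Y1=1, Y2=1 — eliminated
Only n3 stuck-at-1 reproduces the observed Y1=1, Y2=0.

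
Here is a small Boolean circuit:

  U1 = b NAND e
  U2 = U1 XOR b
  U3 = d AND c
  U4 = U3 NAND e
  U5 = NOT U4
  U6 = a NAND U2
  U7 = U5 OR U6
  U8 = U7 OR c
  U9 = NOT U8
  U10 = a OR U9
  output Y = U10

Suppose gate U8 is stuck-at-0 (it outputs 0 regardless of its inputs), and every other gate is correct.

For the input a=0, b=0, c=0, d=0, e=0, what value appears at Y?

Propagate with U8 forced: U1=1, U2=1, U3=0, U4=1, U5=0, U6=1, U7=1, U8=0 [stuck-at-0], U9=1, U10=1.
So Y = 1. (Without the fault it would be 0.)

1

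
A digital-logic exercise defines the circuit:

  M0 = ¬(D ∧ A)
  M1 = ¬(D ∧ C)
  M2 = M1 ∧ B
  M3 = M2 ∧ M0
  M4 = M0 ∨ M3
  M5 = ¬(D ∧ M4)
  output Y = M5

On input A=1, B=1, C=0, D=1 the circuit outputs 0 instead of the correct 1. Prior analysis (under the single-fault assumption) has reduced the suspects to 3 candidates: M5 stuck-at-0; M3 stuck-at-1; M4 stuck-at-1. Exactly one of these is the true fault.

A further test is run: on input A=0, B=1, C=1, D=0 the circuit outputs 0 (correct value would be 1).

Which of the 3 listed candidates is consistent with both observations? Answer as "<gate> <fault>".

M5 stuck-at-0

Evaluate each candidate on input A=0, B=1, C=1, D=0:
  M5 stuck-at-0: M0=1, M1=1, M2=1, M3=1, M4=1, M5=0 [stuck-at-0] → 0 — matches
  M3 stuck-at-1: M0=1, M1=1, M2=1, M3=1 [stuck-at-1], M4=1, M5=1 → 1 — eliminated
  M4 stuck-at-1: M0=1, M1=1, M2=1, M3=1, M4=1 [stuck-at-1], M5=1 → 1 — eliminated
Only M5 stuck-at-0 reproduces the observed 0.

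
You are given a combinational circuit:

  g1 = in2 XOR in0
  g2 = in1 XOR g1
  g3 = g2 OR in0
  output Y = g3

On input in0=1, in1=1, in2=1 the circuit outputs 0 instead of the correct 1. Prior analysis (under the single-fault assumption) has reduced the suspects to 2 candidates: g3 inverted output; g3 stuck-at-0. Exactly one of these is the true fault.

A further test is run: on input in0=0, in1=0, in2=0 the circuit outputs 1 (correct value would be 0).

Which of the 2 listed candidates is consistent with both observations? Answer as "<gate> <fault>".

Evaluate each candidate on input in0=0, in1=0, in2=0:
  g3 inverted output: g1=0, g2=0, g3=1 [inverted output] → 1 — matches
  g3 stuck-at-0: g1=0, g2=0, g3=0 [stuck-at-0] → 0 — eliminated
Only g3 inverted output reproduces the observed 1.

g3 inverted output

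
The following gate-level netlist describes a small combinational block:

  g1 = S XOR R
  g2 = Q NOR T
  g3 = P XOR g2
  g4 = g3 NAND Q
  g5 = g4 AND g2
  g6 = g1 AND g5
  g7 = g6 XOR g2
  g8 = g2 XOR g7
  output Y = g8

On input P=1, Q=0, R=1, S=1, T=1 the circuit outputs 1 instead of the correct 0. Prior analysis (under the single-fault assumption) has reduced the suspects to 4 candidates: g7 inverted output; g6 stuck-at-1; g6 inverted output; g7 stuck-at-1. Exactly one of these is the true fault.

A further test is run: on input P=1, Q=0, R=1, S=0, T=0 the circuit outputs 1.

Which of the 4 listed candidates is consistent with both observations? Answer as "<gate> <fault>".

g6 stuck-at-1

Evaluate each candidate on input P=1, Q=0, R=1, S=0, T=0:
  g7 inverted output: g1=1, g2=1, g3=0, g4=1, g5=1, g6=1, g7=1 [inverted output], g8=0 → 0 — eliminated
  g6 stuck-at-1: g1=1, g2=1, g3=0, g4=1, g5=1, g6=1 [stuck-at-1], g7=0, g8=1 → 1 — matches
  g6 inverted output: g1=1, g2=1, g3=0, g4=1, g5=1, g6=0 [inverted output], g7=1, g8=0 → 0 — eliminated
  g7 stuck-at-1: g1=1, g2=1, g3=0, g4=1, g5=1, g6=1, g7=1 [stuck-at-1], g8=0 → 0 — eliminated
Only g6 stuck-at-1 reproduces the observed 1.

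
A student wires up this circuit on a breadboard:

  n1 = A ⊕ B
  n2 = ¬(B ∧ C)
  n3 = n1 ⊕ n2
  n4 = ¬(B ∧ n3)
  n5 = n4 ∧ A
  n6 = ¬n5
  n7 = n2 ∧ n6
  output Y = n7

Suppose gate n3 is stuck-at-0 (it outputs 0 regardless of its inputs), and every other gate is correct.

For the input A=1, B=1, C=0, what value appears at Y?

0

Propagate with n3 forced: n1=0, n2=1, n3=0 [stuck-at-0], n4=1, n5=1, n6=0, n7=0.
So Y = 0. (Without the fault it would be 1.)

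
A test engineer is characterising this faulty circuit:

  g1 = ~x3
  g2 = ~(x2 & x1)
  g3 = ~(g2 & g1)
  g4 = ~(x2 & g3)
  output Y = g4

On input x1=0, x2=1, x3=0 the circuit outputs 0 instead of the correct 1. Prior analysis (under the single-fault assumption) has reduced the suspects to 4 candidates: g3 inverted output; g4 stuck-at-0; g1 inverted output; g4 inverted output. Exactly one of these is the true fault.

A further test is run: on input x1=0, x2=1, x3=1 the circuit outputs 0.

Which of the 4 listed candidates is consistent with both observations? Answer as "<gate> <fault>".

g4 stuck-at-0

Evaluate each candidate on input x1=0, x2=1, x3=1:
  g3 inverted output: g1=0, g2=1, g3=0 [inverted output], g4=1 → 1 — eliminated
  g4 stuck-at-0: g1=0, g2=1, g3=1, g4=0 [stuck-at-0] → 0 — matches
  g1 inverted output: g1=1 [inverted output], g2=1, g3=0, g4=1 → 1 — eliminated
  g4 inverted output: g1=0, g2=1, g3=1, g4=1 [inverted output] → 1 — eliminated
Only g4 stuck-at-0 reproduces the observed 0.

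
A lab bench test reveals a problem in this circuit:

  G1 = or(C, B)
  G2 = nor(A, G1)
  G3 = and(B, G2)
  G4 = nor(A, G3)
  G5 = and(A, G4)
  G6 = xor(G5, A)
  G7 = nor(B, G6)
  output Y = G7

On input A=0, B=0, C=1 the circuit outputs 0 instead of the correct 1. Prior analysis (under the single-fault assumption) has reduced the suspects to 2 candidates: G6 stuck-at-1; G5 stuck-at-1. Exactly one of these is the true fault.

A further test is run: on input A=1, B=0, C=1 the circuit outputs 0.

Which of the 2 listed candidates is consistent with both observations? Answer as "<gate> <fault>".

G6 stuck-at-1

Evaluate each candidate on input A=1, B=0, C=1:
  G6 stuck-at-1: G1=1, G2=0, G3=0, G4=0, G5=0, G6=1 [stuck-at-1], G7=0 → 0 — matches
  G5 stuck-at-1: G1=1, G2=0, G3=0, G4=0, G5=1 [stuck-at-1], G6=0, G7=1 → 1 — eliminated
Only G6 stuck-at-1 reproduces the observed 0.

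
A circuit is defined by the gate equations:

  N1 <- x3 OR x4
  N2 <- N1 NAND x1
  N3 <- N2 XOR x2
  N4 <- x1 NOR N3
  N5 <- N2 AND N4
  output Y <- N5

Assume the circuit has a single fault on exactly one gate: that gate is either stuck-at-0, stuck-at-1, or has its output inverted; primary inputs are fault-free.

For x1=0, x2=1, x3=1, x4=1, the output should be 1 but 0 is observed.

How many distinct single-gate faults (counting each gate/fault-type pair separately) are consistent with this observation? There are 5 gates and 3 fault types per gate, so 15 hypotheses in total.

8

Fault-free: N1=1, N2=1, N3=0, N4=1, N5=1 → 1. Observed 0.
  N1: none of the 3 fault types match ✗
  N2: stuck-at-0, inverted output ✓; others ✗
  N3: stuck-at-1, inverted output ✓; others ✗
  N4: stuck-at-0, inverted output ✓; others ✗
  N5: stuck-at-0, inverted output ✓; others ✗
Consistent faults: {N2 stuck-at-0, N2 inverted output, N3 stuck-at-1, N3 inverted output, N4 stuck-at-0, N4 inverted output, N5 stuck-at-0, N5 inverted output} — 8 in all.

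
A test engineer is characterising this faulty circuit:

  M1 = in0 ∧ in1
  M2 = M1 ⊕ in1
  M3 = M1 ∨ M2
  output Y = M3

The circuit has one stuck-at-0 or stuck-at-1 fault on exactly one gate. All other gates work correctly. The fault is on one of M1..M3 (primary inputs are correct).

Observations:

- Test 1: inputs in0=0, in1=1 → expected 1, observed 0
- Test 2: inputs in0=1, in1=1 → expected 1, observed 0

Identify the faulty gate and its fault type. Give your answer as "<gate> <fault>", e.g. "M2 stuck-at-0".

M3 stuck-at-0

Fault-free values for test 1 (in0=0, in1=1): M1=0, M2=1, M3=1, giving Y=1. Observed 0.
Test 1: faults giving observed 0 are {M2 stuck-at-0, M3 stuck-at-0}.
Test 2 (in0=1, in1=1): fault-free M1=1, M2=0, M3=1 → 1; observed 0. Eliminates M2 stuck-at-0.
Only M3 stuck-at-0 is consistent with every test.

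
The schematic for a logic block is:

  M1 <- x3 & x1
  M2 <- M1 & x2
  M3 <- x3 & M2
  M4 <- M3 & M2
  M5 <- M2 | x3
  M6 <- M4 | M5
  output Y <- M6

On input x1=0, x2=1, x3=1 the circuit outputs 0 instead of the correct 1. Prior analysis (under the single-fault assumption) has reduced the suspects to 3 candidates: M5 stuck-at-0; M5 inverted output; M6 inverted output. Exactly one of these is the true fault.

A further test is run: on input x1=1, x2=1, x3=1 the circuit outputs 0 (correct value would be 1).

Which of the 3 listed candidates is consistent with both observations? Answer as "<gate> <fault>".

Evaluate each candidate on input x1=1, x2=1, x3=1:
  M5 stuck-at-0: M1=1, M2=1, M3=1, M4=1, M5=0 [stuck-at-0], M6=1 → 1 — eliminated
  M5 inverted output: M1=1, M2=1, M3=1, M4=1, M5=0 [inverted output], M6=1 → 1 — eliminated
  M6 inverted output: M1=1, M2=1, M3=1, M4=1, M5=1, M6=0 [inverted output] → 0 — matches
Only M6 inverted output reproduces the observed 0.

M6 inverted output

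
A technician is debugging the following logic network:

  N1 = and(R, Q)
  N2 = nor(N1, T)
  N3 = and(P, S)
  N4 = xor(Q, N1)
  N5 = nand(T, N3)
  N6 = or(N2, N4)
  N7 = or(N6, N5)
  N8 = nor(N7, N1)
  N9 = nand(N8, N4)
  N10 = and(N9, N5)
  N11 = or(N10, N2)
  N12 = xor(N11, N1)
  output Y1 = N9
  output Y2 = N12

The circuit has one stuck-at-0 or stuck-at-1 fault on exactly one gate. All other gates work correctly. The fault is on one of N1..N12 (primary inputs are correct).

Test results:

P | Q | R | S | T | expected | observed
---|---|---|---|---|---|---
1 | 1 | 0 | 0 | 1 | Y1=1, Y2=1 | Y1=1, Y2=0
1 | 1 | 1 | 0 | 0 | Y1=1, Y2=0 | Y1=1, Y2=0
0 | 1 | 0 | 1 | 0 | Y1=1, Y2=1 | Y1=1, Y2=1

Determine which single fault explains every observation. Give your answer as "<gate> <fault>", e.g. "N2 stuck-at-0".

Fault-free values for test 1 (P=1, Q=1, R=0, S=0, T=1): N1=0, N2=0, N3=0, N4=1, N5=1, N6=1, N7=1, N8=0, N9=1, N10=1, N11=1, N12=1, giving Y1=1, Y2=1. Observed Y1=1, Y2=0.
Test 1: faults giving observed Y1=1, Y2=0 are {N1 stuck-at-1, N3 stuck-at-1, N5 stuck-at-0, N10 stuck-at-0, N11 stuck-at-0, N12 stuck-at-0}.
Test 2 (P=1, Q=1, R=1, S=0, T=0): fault-free N1=1, N2=0, N3=0, N4=0, N5=1, N6=0, N7=1, N8=0, N9=1, N10=1, N11=1, N12=0 → Y1=1, Y2=0; observed Y1=1, Y2=0. Eliminates N5 stuck-at-0, N10 stuck-at-0, N11 stuck-at-0.
Test 3 (P=0, Q=1, R=0, S=1, T=0): fault-free N1=0, N2=1, N3=0, N4=1, N5=1, N6=1, N7=1, N8=0, N9=1, N10=1, N11=1, N12=1 → Y1=1, Y2=1; observed Y1=1, Y2=1. Eliminates N1 stuck-at-1, N12 stuck-at-0.
Only N3 stuck-at-1 is consistent with every test.

N3 stuck-at-1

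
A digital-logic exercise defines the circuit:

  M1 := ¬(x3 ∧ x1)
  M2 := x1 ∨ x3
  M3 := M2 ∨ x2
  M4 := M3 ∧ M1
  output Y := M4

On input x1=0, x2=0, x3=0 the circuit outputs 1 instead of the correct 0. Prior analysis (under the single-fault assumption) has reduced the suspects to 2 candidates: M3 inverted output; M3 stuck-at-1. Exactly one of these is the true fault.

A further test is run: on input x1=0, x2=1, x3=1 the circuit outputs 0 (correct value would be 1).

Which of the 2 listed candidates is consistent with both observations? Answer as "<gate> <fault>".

M3 inverted output

Evaluate each candidate on input x1=0, x2=1, x3=1:
  M3 inverted output: M1=1, M2=1, M3=0 [inverted output], M4=0 → 0 — matches
  M3 stuck-at-1: M1=1, M2=1, M3=1 [stuck-at-1], M4=1 → 1 — eliminated
Only M3 inverted output reproduces the observed 0.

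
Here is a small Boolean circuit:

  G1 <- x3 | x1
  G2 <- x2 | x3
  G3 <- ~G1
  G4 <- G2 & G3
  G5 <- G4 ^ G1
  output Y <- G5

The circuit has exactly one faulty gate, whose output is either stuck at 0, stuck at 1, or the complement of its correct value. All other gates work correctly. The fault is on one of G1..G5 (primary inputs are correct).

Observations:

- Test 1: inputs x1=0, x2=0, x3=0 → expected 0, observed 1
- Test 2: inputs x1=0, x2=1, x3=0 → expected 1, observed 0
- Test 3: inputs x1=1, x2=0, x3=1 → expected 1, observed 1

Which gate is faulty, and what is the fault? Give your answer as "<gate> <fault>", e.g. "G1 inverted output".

G2 inverted output

Fault-free values for test 1 (x1=0, x2=0, x3=0): G1=0, G2=0, G3=1, G4=0, G5=0, giving Y=0. Observed 1.
Test 1: faults giving observed 1 are {G1 stuck-at-1, G1 inverted output, G2 stuck-at-1, G2 inverted output, G4 stuck-at-1, G4 inverted output, G5 stuck-at-1, G5 inverted output}.
Test 2 (x1=0, x2=1, x3=0): fault-free G1=0, G2=1, G3=1, G4=1, G5=1 → 1; observed 0. Eliminates G1 stuck-at-1, G1 inverted output, G2 stuck-at-1, G4 stuck-at-1, G5 stuck-at-1.
Test 3 (x1=1, x2=0, x3=1): fault-free G1=1, G2=1, G3=0, G4=0, G5=1 → 1; observed 1. Eliminates G4 inverted output, G5 inverted output.
Only G2 inverted output is consistent with every test.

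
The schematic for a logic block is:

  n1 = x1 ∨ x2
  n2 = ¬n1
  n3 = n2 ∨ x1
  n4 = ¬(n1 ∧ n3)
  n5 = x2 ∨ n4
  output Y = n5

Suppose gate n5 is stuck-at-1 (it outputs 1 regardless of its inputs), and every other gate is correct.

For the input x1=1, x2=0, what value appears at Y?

Propagate with n5 forced: n1=1, n2=0, n3=1, n4=0, n5=1 [stuck-at-1].
So Y = 1. (Without the fault it would be 0.)

1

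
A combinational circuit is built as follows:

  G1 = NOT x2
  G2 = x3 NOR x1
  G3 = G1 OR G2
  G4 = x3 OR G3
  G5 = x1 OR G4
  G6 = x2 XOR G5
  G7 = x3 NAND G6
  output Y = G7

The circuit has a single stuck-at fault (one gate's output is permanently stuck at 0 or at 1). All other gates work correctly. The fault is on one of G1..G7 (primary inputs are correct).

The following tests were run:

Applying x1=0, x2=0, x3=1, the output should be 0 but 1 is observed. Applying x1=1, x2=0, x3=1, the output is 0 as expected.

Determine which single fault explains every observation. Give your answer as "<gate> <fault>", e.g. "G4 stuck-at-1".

G4 stuck-at-0

Fault-free values for test 1 (x1=0, x2=0, x3=1): G1=1, G2=0, G3=1, G4=1, G5=1, G6=1, G7=0, giving Y=0. Observed 1.
Test 1: faults giving observed 1 are {G4 stuck-at-0, G5 stuck-at-0, G6 stuck-at-0, G7 stuck-at-1}.
Test 2 (x1=1, x2=0, x3=1): fault-free G1=1, G2=0, G3=1, G4=1, G5=1, G6=1, G7=0 → 0; observed 0. Eliminates G5 stuck-at-0, G6 stuck-at-0, G7 stuck-at-1.
Only G4 stuck-at-0 is consistent with every test.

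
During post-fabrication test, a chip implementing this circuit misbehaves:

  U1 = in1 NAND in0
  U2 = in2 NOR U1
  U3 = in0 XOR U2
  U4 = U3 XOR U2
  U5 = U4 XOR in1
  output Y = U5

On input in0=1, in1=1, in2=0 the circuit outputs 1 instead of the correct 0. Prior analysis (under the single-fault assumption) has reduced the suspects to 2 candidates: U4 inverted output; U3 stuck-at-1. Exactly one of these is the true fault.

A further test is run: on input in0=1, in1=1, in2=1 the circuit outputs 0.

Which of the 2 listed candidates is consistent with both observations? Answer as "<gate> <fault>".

U3 stuck-at-1

Evaluate each candidate on input in0=1, in1=1, in2=1:
  U4 inverted output: U1=0, U2=0, U3=1, U4=0 [inverted output], U5=1 → 1 — eliminated
  U3 stuck-at-1: U1=0, U2=0, U3=1 [stuck-at-1], U4=1, U5=0 → 0 — matches
Only U3 stuck-at-1 reproduces the observed 0.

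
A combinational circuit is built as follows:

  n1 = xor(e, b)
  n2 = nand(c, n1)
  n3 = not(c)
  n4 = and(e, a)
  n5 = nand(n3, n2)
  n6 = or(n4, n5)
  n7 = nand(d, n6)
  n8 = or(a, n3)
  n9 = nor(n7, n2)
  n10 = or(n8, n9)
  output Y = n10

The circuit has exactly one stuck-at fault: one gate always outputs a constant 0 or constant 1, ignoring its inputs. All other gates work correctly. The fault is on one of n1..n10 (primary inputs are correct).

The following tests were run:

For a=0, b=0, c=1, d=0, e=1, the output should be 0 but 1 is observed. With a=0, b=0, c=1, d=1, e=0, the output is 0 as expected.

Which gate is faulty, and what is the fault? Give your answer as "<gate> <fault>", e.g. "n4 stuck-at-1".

n7 stuck-at-0

Fault-free values for test 1 (a=0, b=0, c=1, d=0, e=1): n1=1, n2=0, n3=0, n4=0, n5=1, n6=1, n7=1, n8=0, n9=0, n10=0, giving Y=0. Observed 1.
Test 1: faults giving observed 1 are {n3 stuck-at-1, n7 stuck-at-0, n8 stuck-at-1, n9 stuck-at-1, n10 stuck-at-1}.
Test 2 (a=0, b=0, c=1, d=1, e=0): fault-free n1=0, n2=1, n3=0, n4=0, n5=1, n6=1, n7=0, n8=0, n9=0, n10=0 → 0; observed 0. Eliminates n3 stuck-at-1, n8 stuck-at-1, n9 stuck-at-1, n10 stuck-at-1.
Only n7 stuck-at-0 is consistent with every test.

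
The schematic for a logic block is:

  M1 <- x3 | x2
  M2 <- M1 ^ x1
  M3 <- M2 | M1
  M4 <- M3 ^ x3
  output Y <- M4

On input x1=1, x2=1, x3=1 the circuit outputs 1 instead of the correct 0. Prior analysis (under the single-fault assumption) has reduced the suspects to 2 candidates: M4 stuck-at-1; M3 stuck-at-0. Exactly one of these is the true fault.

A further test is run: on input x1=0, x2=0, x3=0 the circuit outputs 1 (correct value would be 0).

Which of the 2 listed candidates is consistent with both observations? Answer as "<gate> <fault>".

Evaluate each candidate on input x1=0, x2=0, x3=0:
  M4 stuck-at-1: M1=0, M2=0, M3=0, M4=1 [stuck-at-1] → 1 — matches
  M3 stuck-at-0: M1=0, M2=0, M3=0 [stuck-at-0], M4=0 → 0 — eliminated
Only M4 stuck-at-1 reproduces the observed 1.

M4 stuck-at-1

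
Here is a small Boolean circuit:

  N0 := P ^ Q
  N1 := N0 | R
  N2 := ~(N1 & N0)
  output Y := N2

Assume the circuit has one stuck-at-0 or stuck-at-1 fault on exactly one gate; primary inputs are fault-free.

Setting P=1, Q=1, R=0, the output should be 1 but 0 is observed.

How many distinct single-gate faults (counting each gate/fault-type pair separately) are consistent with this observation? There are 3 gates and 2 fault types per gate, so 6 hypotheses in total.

Fault-free: N0=0, N1=0, N2=1 → 1. Observed 0.
  N0 stuck-at-0: output 1 ✗
  N0 stuck-at-1: output 0 ✓
  N1 stuck-at-0: output 1 ✗
  N1 stuck-at-1: output 1 ✗
  N2 stuck-at-0: output 0 ✓
  N2 stuck-at-1: output 1 ✗
Consistent faults: {N0 stuck-at-1, N2 stuck-at-0} — 2 in all.

2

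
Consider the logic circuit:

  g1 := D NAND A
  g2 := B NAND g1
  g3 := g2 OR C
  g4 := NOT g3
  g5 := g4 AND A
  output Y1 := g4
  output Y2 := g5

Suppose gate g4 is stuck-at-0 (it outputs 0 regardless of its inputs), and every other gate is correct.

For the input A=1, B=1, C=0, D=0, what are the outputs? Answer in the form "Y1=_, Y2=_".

Y1=0, Y2=0

Propagate with g4 forced: g1=1, g2=0, g3=0, g4=0 [stuck-at-0], g5=0.
So the outputs are Y1=0, Y2=0. (Without the fault they would be Y1=1, Y2=1.)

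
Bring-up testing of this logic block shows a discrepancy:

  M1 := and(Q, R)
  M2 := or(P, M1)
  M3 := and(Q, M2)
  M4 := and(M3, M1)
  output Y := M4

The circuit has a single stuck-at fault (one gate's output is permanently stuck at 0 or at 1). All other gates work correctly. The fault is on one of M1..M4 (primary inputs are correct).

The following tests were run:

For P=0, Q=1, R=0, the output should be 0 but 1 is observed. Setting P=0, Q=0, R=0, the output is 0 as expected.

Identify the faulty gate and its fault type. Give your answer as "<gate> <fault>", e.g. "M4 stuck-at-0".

M1 stuck-at-1

Fault-free values for test 1 (P=0, Q=1, R=0): M1=0, M2=0, M3=0, M4=0, giving Y=0. Observed 1.
Test 1: faults giving observed 1 are {M1 stuck-at-1, M4 stuck-at-1}.
Test 2 (P=0, Q=0, R=0): fault-free M1=0, M2=0, M3=0, M4=0 → 0; observed 0. Eliminates M4 stuck-at-1.
Only M1 stuck-at-1 is consistent with every test.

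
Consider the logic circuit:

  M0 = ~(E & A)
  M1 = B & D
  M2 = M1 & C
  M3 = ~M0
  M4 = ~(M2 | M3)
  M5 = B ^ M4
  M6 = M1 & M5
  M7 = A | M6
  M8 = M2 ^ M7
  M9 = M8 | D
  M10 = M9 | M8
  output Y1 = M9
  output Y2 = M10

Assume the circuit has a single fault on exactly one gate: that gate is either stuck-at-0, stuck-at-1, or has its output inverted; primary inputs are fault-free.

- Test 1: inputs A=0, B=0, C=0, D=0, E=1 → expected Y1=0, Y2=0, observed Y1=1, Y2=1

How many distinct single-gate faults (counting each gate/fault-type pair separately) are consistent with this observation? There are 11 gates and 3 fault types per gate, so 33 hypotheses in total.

12

Fault-free: M0=1, M1=0, M2=0, M3=0, M4=1, M5=1, M6=0, M7=0, M8=0, M9=0, M10=0 → Y1=0, Y2=0. Observed Y1=1, Y2=1.
  M0: none of the 3 fault types match ✗
  M1: stuck-at-1, inverted output ✓; others ✗
  M2: stuck-at-1, inverted output ✓; others ✗
  M3: none of the 3 fault types match ✗
  M4: none of the 3 fault types match ✗
  M5: none of the 3 fault types match ✗
  M6: stuck-at-1, inverted output ✓; others ✗
  M7: stuck-at-1, inverted output ✓; others ✗
  M8: stuck-at-1, inverted output ✓; others ✗
  M9: stuck-at-1, inverted output ✓; others ✗
  M10: none of the 3 fault types match ✗
Consistent faults: {M1 stuck-at-1, M1 inverted output, M2 stuck-at-1, M2 inverted output, M6 stuck-at-1, M6 inverted output, M7 stuck-at-1, M7 inverted output, M8 stuck-at-1, M8 inverted output, M9 stuck-at-1, M9 inverted output} — 12 in all.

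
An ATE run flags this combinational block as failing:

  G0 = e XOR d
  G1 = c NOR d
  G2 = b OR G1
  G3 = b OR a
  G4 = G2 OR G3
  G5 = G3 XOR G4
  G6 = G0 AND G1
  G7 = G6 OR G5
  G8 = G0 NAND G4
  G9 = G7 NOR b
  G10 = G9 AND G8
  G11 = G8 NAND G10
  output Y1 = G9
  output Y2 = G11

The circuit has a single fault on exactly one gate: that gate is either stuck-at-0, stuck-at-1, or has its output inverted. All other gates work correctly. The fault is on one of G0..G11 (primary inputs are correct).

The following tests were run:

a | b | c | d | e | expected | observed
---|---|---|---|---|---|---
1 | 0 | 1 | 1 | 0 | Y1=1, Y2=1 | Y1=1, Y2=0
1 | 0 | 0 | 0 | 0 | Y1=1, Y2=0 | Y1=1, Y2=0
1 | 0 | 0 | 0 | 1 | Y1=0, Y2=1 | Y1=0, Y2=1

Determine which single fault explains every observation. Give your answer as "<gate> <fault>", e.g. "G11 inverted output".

G8 stuck-at-1

Fault-free values for test 1 (a=1, b=0, c=1, d=1, e=0): G0=1, G1=0, G2=0, G3=1, G4=1, G5=0, G6=0, G7=0, G8=0, G9=1, G10=0, G11=1, giving Y1=1, Y2=1. Observed Y1=1, Y2=0.
Test 1: faults giving observed Y1=1, Y2=0 are {G0 stuck-at-0, G0 inverted output, G3 stuck-at-0, G3 inverted output, G8 stuck-at-1, G8 inverted output, G11 stuck-at-0, G11 inverted output}.
Test 2 (a=1, b=0, c=0, d=0, e=0): fault-free G0=0, G1=1, G2=1, G3=1, G4=1, G5=0, G6=0, G7=0, G8=1, G9=1, G10=1, G11=0 → Y1=1, Y2=0; observed Y1=1, Y2=0. Eliminates G0 inverted output, G3 stuck-at-0, G3 inverted output, G8 inverted output, G11 inverted output.
Test 3 (a=1, b=0, c=0, d=0, e=1): fault-free G0=1, G1=1, G2=1, G3=1, G4=1, G5=0, G6=1, G7=1, G8=0, G9=0, G10=0, G11=1 → Y1=0, Y2=1; observed Y1=0, Y2=1. Eliminates G0 stuck-at-0, G11 stuck-at-0.
Only G8 stuck-at-1 is consistent with every test.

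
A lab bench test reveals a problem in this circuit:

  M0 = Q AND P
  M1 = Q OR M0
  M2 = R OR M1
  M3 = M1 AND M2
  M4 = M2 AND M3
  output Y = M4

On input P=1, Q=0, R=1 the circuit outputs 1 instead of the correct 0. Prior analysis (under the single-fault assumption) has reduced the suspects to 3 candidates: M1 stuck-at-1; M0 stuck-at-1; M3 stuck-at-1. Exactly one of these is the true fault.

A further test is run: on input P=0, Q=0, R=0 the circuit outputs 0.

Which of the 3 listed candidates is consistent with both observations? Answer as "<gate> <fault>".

Evaluate each candidate on input P=0, Q=0, R=0:
  M1 stuck-at-1: M0=0, M1=1 [stuck-at-1], M2=1, M3=1, M4=1 → 1 — eliminated
  M0 stuck-at-1: M0=1 [stuck-at-1], M1=1, M2=1, M3=1, M4=1 → 1 — eliminated
  M3 stuck-at-1: M0=0, M1=0, M2=0, M3=1 [stuck-at-1], M4=0 → 0 — matches
Only M3 stuck-at-1 reproduces the observed 0.

M3 stuck-at-1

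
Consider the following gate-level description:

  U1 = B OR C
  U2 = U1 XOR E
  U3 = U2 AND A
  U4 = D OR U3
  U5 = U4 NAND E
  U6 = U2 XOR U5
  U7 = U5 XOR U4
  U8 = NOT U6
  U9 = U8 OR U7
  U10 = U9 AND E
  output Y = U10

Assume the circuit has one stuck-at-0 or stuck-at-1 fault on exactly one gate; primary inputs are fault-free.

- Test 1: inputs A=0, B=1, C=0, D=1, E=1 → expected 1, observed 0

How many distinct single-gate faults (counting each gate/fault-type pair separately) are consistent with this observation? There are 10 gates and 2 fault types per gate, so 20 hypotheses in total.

Fault-free: U1=1, U2=0, U3=0, U4=1, U5=0, U6=0, U7=1, U8=1, U9=1, U10=1 → 1. Observed 0.
  U1: none of the 2 fault types match ✗
  U2: none of the 2 fault types match ✗
  U3: none of the 2 fault types match ✗
  U4: none of the 2 fault types match ✗
  U5: stuck-at-1 ✓; others ✗
  U6: none of the 2 fault types match ✗
  U7: none of the 2 fault types match ✗
  U8: none of the 2 fault types match ✗
  U9: stuck-at-0 ✓; others ✗
  U10: stuck-at-0 ✓; others ✗
Consistent faults: {U5 stuck-at-1, U9 stuck-at-0, U10 stuck-at-0} — 3 in all.

3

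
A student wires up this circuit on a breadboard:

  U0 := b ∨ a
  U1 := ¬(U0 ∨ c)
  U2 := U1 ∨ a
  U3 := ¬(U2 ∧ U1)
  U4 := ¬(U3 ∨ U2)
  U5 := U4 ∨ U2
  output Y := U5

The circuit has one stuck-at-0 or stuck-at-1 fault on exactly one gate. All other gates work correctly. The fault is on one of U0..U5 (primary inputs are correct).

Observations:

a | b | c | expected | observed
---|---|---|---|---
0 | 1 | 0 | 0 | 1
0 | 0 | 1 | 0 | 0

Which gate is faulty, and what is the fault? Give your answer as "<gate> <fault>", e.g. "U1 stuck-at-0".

Fault-free values for test 1 (a=0, b=1, c=0): U0=1, U1=0, U2=0, U3=1, U4=0, U5=0, giving Y=0. Observed 1.
Test 1: faults giving observed 1 are {U0 stuck-at-0, U1 stuck-at-1, U2 stuck-at-1, U3 stuck-at-0, U4 stuck-at-1, U5 stuck-at-1}.
Test 2 (a=0, b=0, c=1): fault-free U0=0, U1=0, U2=0, U3=1, U4=0, U5=0 → 0; observed 0. Eliminates U1 stuck-at-1, U2 stuck-at-1, U3 stuck-at-0, U4 stuck-at-1, U5 stuck-at-1.
Only U0 stuck-at-0 is consistent with every test.

U0 stuck-at-0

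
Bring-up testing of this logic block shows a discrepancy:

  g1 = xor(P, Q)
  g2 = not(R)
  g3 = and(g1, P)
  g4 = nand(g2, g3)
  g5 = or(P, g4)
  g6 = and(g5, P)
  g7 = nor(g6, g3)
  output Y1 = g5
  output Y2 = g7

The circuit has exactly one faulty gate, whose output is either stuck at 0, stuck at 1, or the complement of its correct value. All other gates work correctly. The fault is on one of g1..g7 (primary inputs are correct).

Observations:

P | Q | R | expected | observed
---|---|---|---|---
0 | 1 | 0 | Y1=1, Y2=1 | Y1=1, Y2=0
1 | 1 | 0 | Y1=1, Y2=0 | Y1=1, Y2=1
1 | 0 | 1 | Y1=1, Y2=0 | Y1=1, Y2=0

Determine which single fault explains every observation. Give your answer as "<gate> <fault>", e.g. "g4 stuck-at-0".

Fault-free values for test 1 (P=0, Q=1, R=0): g1=1, g2=1, g3=0, g4=1, g5=1, g6=0, g7=1, giving Y1=1, Y2=1. Observed Y1=1, Y2=0.
Test 1: faults giving observed Y1=1, Y2=0 are {g6 stuck-at-1, g6 inverted output, g7 stuck-at-0, g7 inverted output}.
Test 2 (P=1, Q=1, R=0): fault-free g1=0, g2=1, g3=0, g4=1, g5=1, g6=1, g7=0 → Y1=1, Y2=0; observed Y1=1, Y2=1. Eliminates g6 stuck-at-1, g7 stuck-at-0.
Test 3 (P=1, Q=0, R=1): fault-free g1=1, g2=0, g3=1, g4=1, g5=1, g6=1, g7=0 → Y1=1, Y2=0; observed Y1=1, Y2=0. Eliminates g7 inverted output.
Only g6 inverted output is consistent with every test.

g6 inverted output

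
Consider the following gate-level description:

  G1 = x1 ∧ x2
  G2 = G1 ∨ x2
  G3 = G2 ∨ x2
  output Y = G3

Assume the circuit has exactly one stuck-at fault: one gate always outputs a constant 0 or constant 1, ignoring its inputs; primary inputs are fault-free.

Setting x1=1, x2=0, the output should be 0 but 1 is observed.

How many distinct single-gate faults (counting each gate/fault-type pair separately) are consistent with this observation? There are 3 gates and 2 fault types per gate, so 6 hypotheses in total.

3

Fault-free: G1=0, G2=0, G3=0 → 0. Observed 1.
  G1 stuck-at-0: output 0 ✗
  G1 stuck-at-1: output 1 ✓
  G2 stuck-at-0: output 0 ✗
  G2 stuck-at-1: output 1 ✓
  G3 stuck-at-0: output 0 ✗
  G3 stuck-at-1: output 1 ✓
Consistent faults: {G1 stuck-at-1, G2 stuck-at-1, G3 stuck-at-1} — 3 in all.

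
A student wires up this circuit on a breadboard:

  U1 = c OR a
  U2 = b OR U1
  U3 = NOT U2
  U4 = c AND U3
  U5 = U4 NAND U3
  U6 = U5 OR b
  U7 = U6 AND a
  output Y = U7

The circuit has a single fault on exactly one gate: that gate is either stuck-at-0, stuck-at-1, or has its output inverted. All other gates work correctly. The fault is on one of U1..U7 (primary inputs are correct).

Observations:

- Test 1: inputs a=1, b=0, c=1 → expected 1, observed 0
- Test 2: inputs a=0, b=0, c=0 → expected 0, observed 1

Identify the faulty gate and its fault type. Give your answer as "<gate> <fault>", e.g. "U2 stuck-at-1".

Fault-free values for test 1 (a=1, b=0, c=1): U1=1, U2=1, U3=0, U4=0, U5=1, U6=1, U7=1, giving Y=1. Observed 0.
Test 1: faults giving observed 0 are {U1 stuck-at-0, U1 inverted output, U2 stuck-at-0, U2 inverted output, U3 stuck-at-1, U3 inverted output, U5 stuck-at-0, U5 inverted output, U6 stuck-at-0, U6 inverted output, U7 stuck-at-0, U7 inverted output}.
Test 2 (a=0, b=0, c=0): fault-free U1=0, U2=0, U3=1, U4=0, U5=1, U6=1, U7=0 → 0; observed 1. Eliminates U1 stuck-at-0, U1 inverted output, U2 stuck-at-0, U2 inverted output, U3 stuck-at-1, U3 inverted output, U5 stuck-at-0, U5 inverted output, U6 stuck-at-0, U6 inverted output, U7 stuck-at-0.
Only U7 inverted output is consistent with every test.

U7 inverted output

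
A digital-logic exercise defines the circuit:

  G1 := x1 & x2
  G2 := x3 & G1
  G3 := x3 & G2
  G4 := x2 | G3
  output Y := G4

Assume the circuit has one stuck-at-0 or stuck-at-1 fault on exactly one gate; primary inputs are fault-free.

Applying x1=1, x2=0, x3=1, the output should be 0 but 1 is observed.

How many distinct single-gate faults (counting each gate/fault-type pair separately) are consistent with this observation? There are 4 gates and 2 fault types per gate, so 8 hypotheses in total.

4

Fault-free: G1=0, G2=0, G3=0, G4=0 → 0. Observed 1.
  G1 stuck-at-0: output 0 ✗
  G1 stuck-at-1: output 1 ✓
  G2 stuck-at-0: output 0 ✗
  G2 stuck-at-1: output 1 ✓
  G3 stuck-at-0: output 0 ✗
  G3 stuck-at-1: output 1 ✓
  G4 stuck-at-0: output 0 ✗
  G4 stuck-at-1: output 1 ✓
Consistent faults: {G1 stuck-at-1, G2 stuck-at-1, G3 stuck-at-1, G4 stuck-at-1} — 4 in all.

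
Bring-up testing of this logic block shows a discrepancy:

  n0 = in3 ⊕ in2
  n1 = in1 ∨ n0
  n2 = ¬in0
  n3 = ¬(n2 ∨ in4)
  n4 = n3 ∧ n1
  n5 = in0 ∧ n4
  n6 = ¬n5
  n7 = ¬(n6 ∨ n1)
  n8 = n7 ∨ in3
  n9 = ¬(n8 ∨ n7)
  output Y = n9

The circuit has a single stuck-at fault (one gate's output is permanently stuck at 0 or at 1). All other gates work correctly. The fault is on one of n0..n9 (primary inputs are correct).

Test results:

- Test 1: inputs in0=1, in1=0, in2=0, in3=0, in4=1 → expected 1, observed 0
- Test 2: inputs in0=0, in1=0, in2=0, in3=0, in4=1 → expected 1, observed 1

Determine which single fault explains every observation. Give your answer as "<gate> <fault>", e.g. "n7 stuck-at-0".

Fault-free values for test 1 (in0=1, in1=0, in2=0, in3=0, in4=1): n0=0, n1=0, n2=0, n3=0, n4=0, n5=0, n6=1, n7=0, n8=0, n9=1, giving Y=1. Observed 0.
Test 1: faults giving observed 0 are {n4 stuck-at-1, n5 stuck-at-1, n6 stuck-at-0, n7 stuck-at-1, n8 stuck-at-1, n9 stuck-at-0}.
Test 2 (in0=0, in1=0, in2=0, in3=0, in4=1): fault-free n0=0, n1=0, n2=1, n3=0, n4=0, n5=0, n6=1, n7=0, n8=0, n9=1 → 1; observed 1. Eliminates n5 stuck-at-1, n6 stuck-at-0, n7 stuck-at-1, n8 stuck-at-1, n9 stuck-at-0.
Only n4 stuck-at-1 is consistent with every test.

n4 stuck-at-1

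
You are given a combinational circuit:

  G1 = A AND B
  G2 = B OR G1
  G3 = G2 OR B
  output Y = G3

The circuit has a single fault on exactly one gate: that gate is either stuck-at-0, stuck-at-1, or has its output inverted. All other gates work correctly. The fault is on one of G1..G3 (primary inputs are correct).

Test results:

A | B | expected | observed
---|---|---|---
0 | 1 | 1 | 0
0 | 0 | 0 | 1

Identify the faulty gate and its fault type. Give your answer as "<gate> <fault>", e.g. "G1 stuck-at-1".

G3 inverted output

Fault-free values for test 1 (A=0, B=1): G1=0, G2=1, G3=1, giving Y=1. Observed 0.
Test 1: faults giving observed 0 are {G3 stuck-at-0, G3 inverted output}.
Test 2 (A=0, B=0): fault-free G1=0, G2=0, G3=0 → 0; observed 1. Eliminates G3 stuck-at-0.
Only G3 inverted output is consistent with every test.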